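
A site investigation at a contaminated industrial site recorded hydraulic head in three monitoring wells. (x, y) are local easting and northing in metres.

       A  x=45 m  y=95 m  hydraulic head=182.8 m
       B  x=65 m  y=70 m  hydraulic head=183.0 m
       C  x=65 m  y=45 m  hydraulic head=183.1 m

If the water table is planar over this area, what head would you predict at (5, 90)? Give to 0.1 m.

Taking A as reference: B−A = (20, -25, +0.2); C−A = (20, -50, +0.3).
Solve a·Δx + b·Δy = Δh: det = 20·(-50) − 20·(-25) = -500.
∂h/∂x = [(+0.2)·(-50) − (+0.3)·(-25)] / -500 = +0.005000
∂h/∂y = [20·(+0.3) − 20·(+0.2)] / -500 = -0.004000
h(5, 90) = 182.8 + (+0.005000)·(-40) + (-0.004000)·(-5) = 182.8 -0.200 +0.020 = 182.620 m.

182.6 m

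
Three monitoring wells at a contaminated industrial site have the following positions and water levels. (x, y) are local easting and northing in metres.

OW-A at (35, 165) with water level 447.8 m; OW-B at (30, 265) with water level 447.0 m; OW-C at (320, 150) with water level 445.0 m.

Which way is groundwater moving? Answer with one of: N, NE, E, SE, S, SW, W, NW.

NE

Taking OW-A as reference: OW-B−OW-A = (-5, 100, -0.8); OW-C−OW-A = (285, -15, -2.8).
Determinant of the coordinate differences = (-5)·(-15) − 285·100 = -28425.
∂h/∂x = [(-0.8)·(-15) − (-2.8)·100] / -28425 = -0.01027
∂h/∂y = [(-5)·(-2.8) − 285·(-0.8)] / -28425 = -0.008514
Flow = −∇h = (+0.01027 east, +0.008514 north), which points northeast.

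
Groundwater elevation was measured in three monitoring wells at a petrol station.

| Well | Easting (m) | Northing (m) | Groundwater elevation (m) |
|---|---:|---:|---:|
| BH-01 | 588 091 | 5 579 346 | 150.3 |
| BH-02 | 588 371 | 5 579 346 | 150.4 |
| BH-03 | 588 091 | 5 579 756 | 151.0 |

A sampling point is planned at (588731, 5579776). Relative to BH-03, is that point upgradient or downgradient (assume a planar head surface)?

∂h/∂x = (150.4 − 150.3) / (588371 − 588091) = +0.0003571
∂h/∂y = (151.0 − 150.3) / (5579756 − 5579346) = +0.001707
Head at (588731, 5579776) = 150.3 + (+0.0003571)·(640) + (+0.001707)·(430) = 151.26 m.
That is higher than the 151.0 m at BH-03, so the point is upgradient.

upgradient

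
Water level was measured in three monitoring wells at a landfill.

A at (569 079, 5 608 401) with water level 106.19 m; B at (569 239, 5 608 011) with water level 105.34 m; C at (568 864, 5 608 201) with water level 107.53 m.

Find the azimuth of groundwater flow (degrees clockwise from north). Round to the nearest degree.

087°

Three-point gradient (reference A): Δ to B = (160, -390, -0.85), Δ to C = (-215, -200, +1.34).
∂h/∂x = -0.005978, ∂h/∂y = -0.0002732 (det = -115850).
Flow direction (−∇h) has components (+0.005978 E, +0.0002732 N).
Azimuth = atan2(E, N) = atan2(+0.005978, +0.0002732) = 87.4° ≈ 087°.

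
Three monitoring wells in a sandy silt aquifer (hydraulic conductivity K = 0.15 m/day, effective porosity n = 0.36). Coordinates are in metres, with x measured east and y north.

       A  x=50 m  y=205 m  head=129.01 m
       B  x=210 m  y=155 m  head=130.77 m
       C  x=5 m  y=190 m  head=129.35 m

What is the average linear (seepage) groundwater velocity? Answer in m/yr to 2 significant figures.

With h = a·x + b·y + c and A as origin, the differences give:
  160·a + (-50)·b = +1.76
  (-45)·a + (-15)·b = +0.34
Eliminate b (×(-15) and ×(-50), subtract): -4650·a = -9.400 → a = ∂h/∂x = +0.002022
Back-substitute: b = ∂h/∂y = -0.02873.
|∇h| = √(0.002022² + -0.02873²) = 0.0288
Seepage velocity v = K·i/n = 0.15 × 0.0288 / 0.36 = 0.012 m/day = 4.383 m/yr.

4.4 m/yr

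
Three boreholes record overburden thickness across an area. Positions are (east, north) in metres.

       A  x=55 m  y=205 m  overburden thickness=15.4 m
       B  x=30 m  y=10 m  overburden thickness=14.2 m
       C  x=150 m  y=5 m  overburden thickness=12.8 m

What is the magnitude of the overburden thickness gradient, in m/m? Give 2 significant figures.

With d = a·x + b·y + c and A as origin, the differences give:
  (-25)·a + (-195)·b = -1.2
  95·a + (-200)·b = -2.6
Eliminate b (×(-200) and ×(-195), subtract): 23525·a = -267.00 → a = ∂d/∂x = -0.01135
Back-substitute: b = ∂d/∂y = +0.007609.
|∇f| = √(-0.01135² + 0.007609²) = 0.01366 m/m

0.014 m/m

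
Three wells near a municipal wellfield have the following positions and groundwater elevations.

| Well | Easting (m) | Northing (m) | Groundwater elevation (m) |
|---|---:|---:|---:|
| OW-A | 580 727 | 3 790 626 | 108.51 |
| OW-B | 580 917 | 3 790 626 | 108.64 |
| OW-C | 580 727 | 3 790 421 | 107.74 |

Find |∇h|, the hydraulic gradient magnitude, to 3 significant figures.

∂h/∂x = (108.64 − 108.51) / (580917 − 580727) = +0.0006842
∂h/∂y = (107.74 − 108.51) / (3790421 − 3790626) = +0.003756
|∇h| = √(0.0006842² + 0.003756²) = 0.003818

0.00382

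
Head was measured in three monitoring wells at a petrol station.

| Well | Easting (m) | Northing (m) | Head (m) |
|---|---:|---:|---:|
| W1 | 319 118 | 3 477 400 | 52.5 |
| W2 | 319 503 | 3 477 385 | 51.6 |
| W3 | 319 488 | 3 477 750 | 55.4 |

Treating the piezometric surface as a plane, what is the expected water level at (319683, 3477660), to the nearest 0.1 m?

Differences from W1: to W2 (Δx, Δy, Δh) = (385, -15, -0.9); to W3 = (370, 350, +2.9).
Solve a·Δx + b·Δy = Δh: det = 385·350 − 370·(-15) = 140300.
∂h/∂x = [(-0.9)·350 − (+2.9)·(-15)] / 140300 = -0.001935
∂h/∂y = [385·(+2.9) − 370·(-0.9)] / 140300 = +0.01033
h(319683, 3477660) = 52.5 + (-0.001935)·(565) + (+0.01033)·(260) = 52.5 -1.093 +2.686 = 54.093 m.

54.1 m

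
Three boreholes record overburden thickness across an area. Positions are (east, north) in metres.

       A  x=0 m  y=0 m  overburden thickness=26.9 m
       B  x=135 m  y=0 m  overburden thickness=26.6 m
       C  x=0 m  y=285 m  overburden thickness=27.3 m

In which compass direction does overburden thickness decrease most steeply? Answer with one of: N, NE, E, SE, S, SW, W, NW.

SE

∂d/∂x = (26.6 − 26.9) / (135 − 0) = -0.002222
∂d/∂y = (27.3 − 26.9) / (285 − 0) = +0.001404
Steepest decrease is along −∇f = (+0.002222 E, -0.001404 N) → southeast.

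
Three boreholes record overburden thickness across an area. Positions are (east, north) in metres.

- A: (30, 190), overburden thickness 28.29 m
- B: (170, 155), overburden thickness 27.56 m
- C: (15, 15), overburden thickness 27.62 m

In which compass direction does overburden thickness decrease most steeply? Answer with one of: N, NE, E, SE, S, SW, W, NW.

SE

Taking A as reference: B−A = (140, -35, -0.73); C−A = (-15, -175, -0.67).
Determinant of the coordinate differences = 140·(-175) − (-15)·(-35) = -25025.
∂d/∂x = [(-0.73)·(-175) − (-0.67)·(-35)] / -25025 = -0.004168
∂d/∂y = [140·(-0.67) − (-15)·(-0.73)] / -25025 = +0.004186
Steepest decrease is along −∇f = (+0.004168 E, -0.004186 N) → southeast.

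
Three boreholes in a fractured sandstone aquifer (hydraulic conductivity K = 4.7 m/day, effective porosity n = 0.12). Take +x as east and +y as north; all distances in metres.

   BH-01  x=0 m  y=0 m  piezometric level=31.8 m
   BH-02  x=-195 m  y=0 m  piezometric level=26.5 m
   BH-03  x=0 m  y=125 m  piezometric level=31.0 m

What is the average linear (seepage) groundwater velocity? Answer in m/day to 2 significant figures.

1.1 m/day

∂h/∂x = (26.5 − 31.8) / (-195 − 0) = +0.02718
∂h/∂y = (31.0 − 31.8) / (125 − 0) = -0.006400
|∇h| = √(0.02718² + -0.006400²) = 0.02792
Seepage velocity v = K·i/n = 4.7 × 0.02792 / 0.12 = 1.094 m/day.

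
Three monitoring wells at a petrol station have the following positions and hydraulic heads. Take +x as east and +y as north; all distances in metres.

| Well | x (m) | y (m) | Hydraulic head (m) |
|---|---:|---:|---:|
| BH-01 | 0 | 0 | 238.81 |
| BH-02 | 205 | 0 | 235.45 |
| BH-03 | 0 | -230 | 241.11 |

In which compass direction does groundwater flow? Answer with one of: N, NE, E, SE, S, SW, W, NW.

NE

∂h/∂x = (235.45 − 238.81) / (205 − 0) = -0.01639
∂h/∂y = (241.11 − 238.81) / (-230 − 0) = -0.01000
Flow = −∇h = (+0.01639 east, +0.01000 north), which points northeast.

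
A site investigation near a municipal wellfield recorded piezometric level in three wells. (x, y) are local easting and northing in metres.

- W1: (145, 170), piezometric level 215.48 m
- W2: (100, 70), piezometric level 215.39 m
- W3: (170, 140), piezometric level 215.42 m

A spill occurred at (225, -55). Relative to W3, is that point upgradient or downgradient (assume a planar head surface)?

With h = a·x + b·y + c and W1 as origin, the differences give:
  (-45)·a + (-100)·b = -0.09
  25·a + (-30)·b = -0.06
Eliminate b (×(-30) and ×(-100), subtract): 3850·a = -3.300 → a = ∂h/∂x = -0.0008571
Back-substitute: b = ∂h/∂y = +0.001286.
Head at (225, -55) = 215.48 + (-0.0008571)·(80) + (+0.001286)·(-225) = 215.12 m.
That is lower than the 215.42 m at W3, so the point is downgradient.

downgradient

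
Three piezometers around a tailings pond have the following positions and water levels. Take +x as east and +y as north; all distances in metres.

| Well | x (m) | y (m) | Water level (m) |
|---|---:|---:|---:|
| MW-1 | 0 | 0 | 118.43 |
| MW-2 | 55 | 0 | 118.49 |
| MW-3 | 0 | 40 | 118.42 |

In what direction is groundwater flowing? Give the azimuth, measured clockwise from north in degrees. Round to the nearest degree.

∂h/∂x = (118.49 − 118.43) / (55 − 0) = +0.001091
∂h/∂y = (118.42 − 118.43) / (40 − 0) = -0.0002500
Flow direction (−∇h) has components (-0.001091 E, +0.0002500 N).
Azimuth = atan2(E, N) = atan2(-0.001091, +0.0002500) = 282.9° ≈ 283°.

283°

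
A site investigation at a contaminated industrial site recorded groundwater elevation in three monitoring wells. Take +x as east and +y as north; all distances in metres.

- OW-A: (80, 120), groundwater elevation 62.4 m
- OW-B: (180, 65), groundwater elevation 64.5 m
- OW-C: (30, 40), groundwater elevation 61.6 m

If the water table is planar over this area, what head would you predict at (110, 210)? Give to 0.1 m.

Differences from OW-A: to OW-B (Δx, Δy, Δh) = (100, -55, +2.1); to OW-C = (-50, -80, -0.8).
Solve a·Δx + b·Δy = Δh: det = 100·(-80) − (-50)·(-55) = -10750.
∂h/∂x = [(+2.1)·(-80) − (-0.8)·(-55)] / -10750 = +0.01972
∂h/∂y = [100·(-0.8) − (-50)·(+2.1)] / -10750 = -0.002326
h(110, 210) = 62.4 + (+0.01972)·(30) + (-0.002326)·(90) = 62.4 +0.592 -0.209 = 62.782 m.

62.8 m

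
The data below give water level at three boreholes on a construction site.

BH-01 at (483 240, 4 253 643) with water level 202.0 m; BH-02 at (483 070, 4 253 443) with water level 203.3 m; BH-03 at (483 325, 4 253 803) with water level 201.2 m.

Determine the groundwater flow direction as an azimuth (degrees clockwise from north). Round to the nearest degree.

062°

Three-point gradient (reference BH-01): Δ to BH-02 = (-170, -200, +1.3), Δ to BH-03 = (85, 160, -0.8).
∂h/∂x = -0.004706, ∂h/∂y = -0.002500 (det = -10200).
Flow direction (−∇h) has components (+0.004706 E, +0.002500 N).
Azimuth = atan2(E, N) = atan2(+0.004706, +0.002500) = 62.0° ≈ 062°.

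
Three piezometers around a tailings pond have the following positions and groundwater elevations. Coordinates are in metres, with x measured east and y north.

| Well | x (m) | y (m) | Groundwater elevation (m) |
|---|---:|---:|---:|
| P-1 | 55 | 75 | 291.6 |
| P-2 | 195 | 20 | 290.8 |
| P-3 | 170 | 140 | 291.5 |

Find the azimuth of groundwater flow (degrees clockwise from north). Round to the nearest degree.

144°

Differences from P-1: to P-2 (Δx, Δy, Δh) = (140, -55, -0.8); to P-3 = (115, 65, -0.1).
Solve a·Δx + b·Δy = Δh: det = 140·65 − 115·(-55) = 15425.
∂h/∂x = [(-0.8)·65 − (-0.1)·(-55)] / 15425 = -0.003728
∂h/∂y = [140·(-0.1) − 115·(-0.8)] / 15425 = +0.005057
Flow direction (−∇h) has components (+0.003728 E, -0.005057 N).
Azimuth = atan2(E, N) = atan2(+0.003728, -0.005057) = 143.6° ≈ 144°.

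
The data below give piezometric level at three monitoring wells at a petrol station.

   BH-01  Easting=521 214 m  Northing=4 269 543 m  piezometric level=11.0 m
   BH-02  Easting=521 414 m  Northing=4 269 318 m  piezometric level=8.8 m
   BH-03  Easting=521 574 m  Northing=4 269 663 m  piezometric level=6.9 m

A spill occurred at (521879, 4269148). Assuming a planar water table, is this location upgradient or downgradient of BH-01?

Three-point gradient (reference BH-01): Δ to BH-02 = (200, -225, -2.2), Δ to BH-03 = (360, 120, -4.1).
∂h/∂x = -0.01130, ∂h/∂y = -0.0002667 (det = 105000).
Head at (521879, 4269148) = 11.0 + (-0.01130)·(665) + (-0.0002667)·(-395) = 3.59 m.
That is lower than the 11.0 m at BH-01, so the point is downgradient.

downgradient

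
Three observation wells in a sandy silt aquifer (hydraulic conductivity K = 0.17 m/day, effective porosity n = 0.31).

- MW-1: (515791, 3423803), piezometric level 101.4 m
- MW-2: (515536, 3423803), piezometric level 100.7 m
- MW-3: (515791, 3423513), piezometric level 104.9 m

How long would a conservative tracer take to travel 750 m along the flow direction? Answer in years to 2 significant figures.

300 years

∂h/∂x = (100.7 − 101.4) / (515536 − 515791) = +0.002745
∂h/∂y = (104.9 − 101.4) / (3423513 − 3423803) = -0.01207
|∇h| = √(0.002745² + -0.01207²) = 0.01238
Seepage velocity v = K·i/n = 0.17 × 0.01238 / 0.31 = 0.006789 m/day.
t = 750 / 0.006789 = 1.105e+05 days = 303 years.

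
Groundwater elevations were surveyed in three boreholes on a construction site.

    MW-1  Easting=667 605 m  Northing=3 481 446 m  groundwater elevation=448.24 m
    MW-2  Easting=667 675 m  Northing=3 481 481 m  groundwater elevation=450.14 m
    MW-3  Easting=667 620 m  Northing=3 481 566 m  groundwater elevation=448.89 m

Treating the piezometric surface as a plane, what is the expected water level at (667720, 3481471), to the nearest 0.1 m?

451.3 m

Three-point gradient (reference MW-1): Δ to MW-2 = (70, 35, +1.90), Δ to MW-3 = (15, 120, +0.65).
∂h/∂x = +0.02606, ∂h/∂y = +0.002159 (det = 7875).
h(667720, 3481471) = 448.24 + (+0.02606)·(115) + (+0.002159)·(25) = 448.24 +2.997 +0.054 = 451.291 m.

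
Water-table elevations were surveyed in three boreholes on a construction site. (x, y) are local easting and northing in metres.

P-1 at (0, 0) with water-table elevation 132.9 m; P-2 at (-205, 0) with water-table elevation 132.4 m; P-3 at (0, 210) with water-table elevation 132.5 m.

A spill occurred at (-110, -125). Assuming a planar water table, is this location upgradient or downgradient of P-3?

∂h/∂x = (132.4 − 132.9) / (-205 − 0) = +0.002439
∂h/∂y = (132.5 − 132.9) / (210 − 0) = -0.001905
Head at (-110, -125) = 132.9 + (+0.002439)·(-110) + (-0.001905)·(-125) = 132.87 m.
That is higher than the 132.5 m at P-3, so the point is upgradient.

upgradient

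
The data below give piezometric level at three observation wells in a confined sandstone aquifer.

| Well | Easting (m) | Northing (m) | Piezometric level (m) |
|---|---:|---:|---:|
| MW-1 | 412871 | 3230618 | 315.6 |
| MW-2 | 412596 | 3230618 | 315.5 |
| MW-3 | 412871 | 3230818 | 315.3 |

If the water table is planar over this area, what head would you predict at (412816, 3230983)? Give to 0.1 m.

315.0 m

∂h/∂x = (315.5 − 315.6) / (412596 − 412871) = +0.0003636
∂h/∂y = (315.3 − 315.6) / (3230818 − 3230618) = -0.001500
h(412816, 3230983) = 315.6 + (+0.0003636)·(-55) + (-0.001500)·(365) = 315.6 -0.020 -0.548 = 315.032 m.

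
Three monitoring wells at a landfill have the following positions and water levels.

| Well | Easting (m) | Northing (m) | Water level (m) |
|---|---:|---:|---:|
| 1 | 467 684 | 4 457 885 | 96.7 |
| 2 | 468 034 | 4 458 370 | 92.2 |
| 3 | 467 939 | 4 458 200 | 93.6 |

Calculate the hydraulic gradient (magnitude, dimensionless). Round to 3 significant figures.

0.00792

Differences from 1: to 2 (Δx, Δy, Δh) = (350, 485, -4.5); to 3 = (255, 315, -3.1).
Determinant of the coordinate differences = 350·315 − 255·485 = -13425.
∂h/∂x = [(-4.5)·315 − (-3.1)·485] / -13425 = -0.006406
∂h/∂y = [350·(-3.1) − 255·(-4.5)] / -13425 = -0.004655
|∇h| = √(-0.006406² + -0.004655²) = 0.007919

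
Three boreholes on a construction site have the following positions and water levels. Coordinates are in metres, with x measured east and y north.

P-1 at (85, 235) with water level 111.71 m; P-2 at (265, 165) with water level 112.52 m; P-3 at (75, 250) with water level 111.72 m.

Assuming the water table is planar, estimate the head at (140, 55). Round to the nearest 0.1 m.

111.2 m

Differences from P-1: to P-2 (Δx, Δy, Δh) = (180, -70, +0.81); to P-3 = (-10, 15, +0.01).
Determinant of the coordinate differences = 180·15 − (-10)·(-70) = 2000.
∂h/∂x = [(+0.81)·15 − (+0.01)·(-70)] / 2000 = +0.006425
∂h/∂y = [180·(+0.01) − (-10)·(+0.81)] / 2000 = +0.004950
h(140, 55) = 111.71 + (+0.006425)·(55) + (+0.004950)·(-180) = 111.71 +0.353 -0.891 = 111.172 m.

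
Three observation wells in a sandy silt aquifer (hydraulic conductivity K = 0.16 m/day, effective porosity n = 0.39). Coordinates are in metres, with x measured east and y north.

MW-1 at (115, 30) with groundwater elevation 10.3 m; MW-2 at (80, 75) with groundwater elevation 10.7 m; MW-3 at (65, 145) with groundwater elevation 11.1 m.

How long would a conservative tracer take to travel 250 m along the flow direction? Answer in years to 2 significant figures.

230 years

Differences from MW-1: to MW-2 (Δx, Δy, Δh) = (-35, 45, +0.4); to MW-3 = (-50, 115, +0.8).
Determinant of the coordinate differences = (-35)·115 − (-50)·45 = -1775.
∂h/∂x = [(+0.4)·115 − (+0.8)·45] / -1775 = -0.005634
∂h/∂y = [(-35)·(+0.8) − (-50)·(+0.4)] / -1775 = +0.004507
|∇h| = √(-0.005634² + 0.004507²) = 0.007215
Seepage velocity v = K·i/n = 0.16 × 0.007215 / 0.39 = 0.00296 m/day.
t = 250 / 0.00296 = 8.446e+04 days = 231 years.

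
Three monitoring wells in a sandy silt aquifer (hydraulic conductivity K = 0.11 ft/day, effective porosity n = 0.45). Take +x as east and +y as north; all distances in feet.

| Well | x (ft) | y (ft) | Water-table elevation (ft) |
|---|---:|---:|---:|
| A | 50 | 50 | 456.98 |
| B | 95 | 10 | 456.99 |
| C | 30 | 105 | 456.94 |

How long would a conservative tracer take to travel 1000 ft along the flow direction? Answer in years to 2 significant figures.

With h = a·x + b·y + c and A as origin, the differences give:
  45·a + (-40)·b = +0.01
  (-20)·a + 55·b = -0.04
Eliminate b (×55 and ×(-40), subtract): 1675·a = -1.050 → a = ∂h/∂x = -0.0006269
Back-substitute: b = ∂h/∂y = -0.0009552.
|∇h| = √(-0.0006269² + -0.0009552²) = 0.001143
Seepage velocity v = K·i/n = 0.11 × 0.001143 / 0.45 = 0.0002794 ft/day.
t = 1000 / 0.0002794 = 3.579e+06 days = 9.8e+03 years.

9800 years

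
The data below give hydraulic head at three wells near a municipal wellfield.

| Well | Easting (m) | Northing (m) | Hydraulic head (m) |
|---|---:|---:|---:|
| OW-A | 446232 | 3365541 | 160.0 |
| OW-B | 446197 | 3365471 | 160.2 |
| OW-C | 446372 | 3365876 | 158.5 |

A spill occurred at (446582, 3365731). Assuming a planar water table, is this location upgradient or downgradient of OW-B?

Taking OW-A as reference: OW-B−OW-A = (-35, -70, +0.2); OW-C−OW-A = (140, 335, -1.5).
Determinant of the coordinate differences = (-35)·335 − 140·(-70) = -1925.
∂h/∂x = [(+0.2)·335 − (-1.5)·(-70)] / -1925 = +0.01974
∂h/∂y = [(-35)·(-1.5) − 140·(+0.2)] / -1925 = -0.01273
Head at (446582, 3365731) = 160.0 + (+0.01974)·(350) + (-0.01273)·(190) = 164.49 m.
That is higher than the 160.2 m at OW-B, so the point is upgradient.

upgradient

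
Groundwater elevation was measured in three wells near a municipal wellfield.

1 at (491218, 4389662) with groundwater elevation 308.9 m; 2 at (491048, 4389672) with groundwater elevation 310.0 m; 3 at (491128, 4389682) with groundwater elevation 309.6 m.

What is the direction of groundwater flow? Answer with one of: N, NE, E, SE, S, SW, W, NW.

SE

Differences from 1: to 2 (Δx, Δy, Δh) = (-170, 10, +1.1); to 3 = (-90, 20, +0.7).
Solve a·Δx + b·Δy = Δh: det = (-170)·20 − (-90)·10 = -2500.
∂h/∂x = [(+1.1)·20 − (+0.7)·10] / -2500 = -0.006000
∂h/∂y = [(-170)·(+0.7) − (-90)·(+1.1)] / -2500 = +0.008000
Flow = −∇h = (+0.006000 east, -0.008000 north), which points southeast.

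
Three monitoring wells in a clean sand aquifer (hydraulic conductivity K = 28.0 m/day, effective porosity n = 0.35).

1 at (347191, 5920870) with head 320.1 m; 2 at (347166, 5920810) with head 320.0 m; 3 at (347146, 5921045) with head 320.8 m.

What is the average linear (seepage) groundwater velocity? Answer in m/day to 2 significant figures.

0.37 m/day

Differences from 1: to 2 (Δx, Δy, Δh) = (-25, -60, -0.1); to 3 = (-45, 175, +0.7).
Determinant of the coordinate differences = (-25)·175 − (-45)·(-60) = -7075.
∂h/∂x = [(-0.1)·175 − (+0.7)·(-60)] / -7075 = -0.003463
∂h/∂y = [(-25)·(+0.7) − (-45)·(-0.1)] / -7075 = +0.003110
|∇h| = √(-0.003463² + 0.003110²) = 0.004655
Seepage velocity v = K·i/n = 28.0 × 0.004655 / 0.35 = 0.3724 m/day.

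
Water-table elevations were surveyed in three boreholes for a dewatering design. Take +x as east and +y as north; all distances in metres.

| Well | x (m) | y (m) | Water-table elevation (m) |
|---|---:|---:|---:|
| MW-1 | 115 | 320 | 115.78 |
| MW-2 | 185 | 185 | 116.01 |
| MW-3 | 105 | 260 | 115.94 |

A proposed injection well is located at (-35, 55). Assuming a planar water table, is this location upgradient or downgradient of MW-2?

Taking MW-1 as reference: MW-2−MW-1 = (70, -135, +0.23); MW-3−MW-1 = (-10, -60, +0.16).
Determinant of the coordinate differences = 70·(-60) − (-10)·(-135) = -5550.
∂h/∂x = [(+0.23)·(-60) − (+0.16)·(-135)] / -5550 = -0.001405
∂h/∂y = [70·(+0.16) − (-10)·(+0.23)] / -5550 = -0.002432
Head at (-35, 55) = 115.78 + (-0.001405)·(-150) + (-0.002432)·(-265) = 116.64 m.
That is higher than the 116.01 m at MW-2, so the point is upgradient.

upgradient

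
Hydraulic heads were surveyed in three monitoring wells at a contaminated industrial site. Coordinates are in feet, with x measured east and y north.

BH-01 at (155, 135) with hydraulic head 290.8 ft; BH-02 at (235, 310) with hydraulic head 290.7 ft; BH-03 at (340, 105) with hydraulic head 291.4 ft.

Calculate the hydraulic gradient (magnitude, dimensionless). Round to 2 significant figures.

0.0035

Differences from BH-01: to BH-02 (Δx, Δy, Δh) = (80, 175, -0.1); to BH-03 = (185, -30, +0.6).
Determinant of the coordinate differences = 80·(-30) − 185·175 = -34775.
∂h/∂x = [(-0.1)·(-30) − (+0.6)·175] / -34775 = +0.002933
∂h/∂y = [80·(+0.6) − 185·(-0.1)] / -34775 = -0.001912
|∇h| = √(0.002933² + -0.001912²) = 0.003501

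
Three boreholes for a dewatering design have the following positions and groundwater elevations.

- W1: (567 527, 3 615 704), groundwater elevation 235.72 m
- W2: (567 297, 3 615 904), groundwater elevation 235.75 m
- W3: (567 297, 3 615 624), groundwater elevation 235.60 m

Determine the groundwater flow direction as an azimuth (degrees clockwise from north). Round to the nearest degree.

With h = a·x + b·y + c and W1 as origin, the differences give:
  (-230)·a + 200·b = +0.03
  (-230)·a + (-80)·b = -0.12
Eliminate b (×(-80) and ×200, subtract): 64400·a = 21.600 → a = ∂h/∂x = +0.0003354
Back-substitute: b = ∂h/∂y = +0.0005357.
Flow direction (−∇h) has components (-0.0003354 E, -0.0005357 N).
Azimuth = atan2(E, N) = atan2(-0.0003354, -0.0005357) = 212.1° ≈ 212°.

212°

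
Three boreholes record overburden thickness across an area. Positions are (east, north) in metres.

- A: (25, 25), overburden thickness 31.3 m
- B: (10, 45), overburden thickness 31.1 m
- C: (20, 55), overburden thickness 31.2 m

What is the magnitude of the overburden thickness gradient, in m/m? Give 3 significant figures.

0.0115 m/m

Differences from A: to B (Δx, Δy, Δh) = (-15, 20, -0.2); to C = (-5, 30, -0.1).
Solve a·Δx + b·Δy = Δd: det = (-15)·30 − (-5)·20 = -350.
∂d/∂x = [(-0.2)·30 − (-0.1)·20] / -350 = +0.01143
∂d/∂y = [(-15)·(-0.1) − (-5)·(-0.2)] / -350 = -0.001429
|∇f| = √(0.01143² + -0.001429²) = 0.01152 m/m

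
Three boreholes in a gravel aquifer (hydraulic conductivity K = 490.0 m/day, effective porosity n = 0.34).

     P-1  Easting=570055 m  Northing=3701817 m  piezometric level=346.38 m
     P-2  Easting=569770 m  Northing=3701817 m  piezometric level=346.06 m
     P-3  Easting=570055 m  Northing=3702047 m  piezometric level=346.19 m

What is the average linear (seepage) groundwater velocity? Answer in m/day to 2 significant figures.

∂h/∂x = (346.06 − 346.38) / (569770 − 570055) = +0.001123
∂h/∂y = (346.19 − 346.38) / (3702047 − 3701817) = -0.0008261
|∇h| = √(0.001123² + -0.0008261²) = 0.001394
Seepage velocity v = K·i/n = 490.0 × 0.001394 / 0.34 = 2.009 m/day.

2.0 m/day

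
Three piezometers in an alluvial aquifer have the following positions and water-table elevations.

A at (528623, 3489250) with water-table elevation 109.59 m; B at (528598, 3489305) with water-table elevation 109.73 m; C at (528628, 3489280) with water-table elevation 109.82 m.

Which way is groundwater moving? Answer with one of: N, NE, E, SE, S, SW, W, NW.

SW

Taking A as reference: B−A = (-25, 55, +0.14); C−A = (5, 30, +0.23).
Solve a·Δx + b·Δy = Δh: det = (-25)·30 − 5·55 = -1025.
∂h/∂x = [(+0.14)·30 − (+0.23)·55] / -1025 = +0.008244
∂h/∂y = [(-25)·(+0.23) − 5·(+0.14)] / -1025 = +0.006293
Flow = −∇h = (-0.008244 east, -0.006293 north), which points southwest.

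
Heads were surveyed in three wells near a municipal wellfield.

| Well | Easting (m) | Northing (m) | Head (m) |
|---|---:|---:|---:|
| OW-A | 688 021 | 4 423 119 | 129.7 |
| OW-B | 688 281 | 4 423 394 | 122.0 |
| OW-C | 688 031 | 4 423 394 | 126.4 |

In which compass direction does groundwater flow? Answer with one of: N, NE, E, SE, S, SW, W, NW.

NE

Differences from OW-A: to OW-B (Δx, Δy, Δh) = (260, 275, -7.7); to OW-C = (10, 275, -3.3).
Determinant of the coordinate differences = 260·275 − 10·275 = 68750.
∂h/∂x = [(-7.7)·275 − (-3.3)·275] / 68750 = -0.01760
∂h/∂y = [260·(-3.3) − 10·(-7.7)] / 68750 = -0.01136
Flow = −∇h = (+0.01760 east, +0.01136 north), which points northeast.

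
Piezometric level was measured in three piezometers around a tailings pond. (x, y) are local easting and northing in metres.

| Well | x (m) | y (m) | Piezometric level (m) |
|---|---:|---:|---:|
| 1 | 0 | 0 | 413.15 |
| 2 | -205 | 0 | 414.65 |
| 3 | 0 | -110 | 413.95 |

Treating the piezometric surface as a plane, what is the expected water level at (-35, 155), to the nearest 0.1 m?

412.3 m

∂h/∂x = (414.65 − 413.15) / (-205 − 0) = -0.007317
∂h/∂y = (413.95 − 413.15) / (-110 − 0) = -0.007273
h(-35, 155) = 413.15 + (-0.007317)·(-35) + (-0.007273)·(155) = 413.15 +0.256 -1.127 = 412.279 m.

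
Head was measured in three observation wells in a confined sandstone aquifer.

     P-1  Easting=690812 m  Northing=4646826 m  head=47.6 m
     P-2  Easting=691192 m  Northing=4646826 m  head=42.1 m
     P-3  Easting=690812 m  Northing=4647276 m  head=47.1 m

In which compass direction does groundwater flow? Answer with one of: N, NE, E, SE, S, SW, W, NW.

E

∂h/∂x = (42.1 − 47.6) / (691192 − 690812) = -0.01447
∂h/∂y = (47.1 − 47.6) / (4647276 − 4646826) = -0.001111
Flow = −∇h = (+0.01447 east, +0.001111 north), which points east.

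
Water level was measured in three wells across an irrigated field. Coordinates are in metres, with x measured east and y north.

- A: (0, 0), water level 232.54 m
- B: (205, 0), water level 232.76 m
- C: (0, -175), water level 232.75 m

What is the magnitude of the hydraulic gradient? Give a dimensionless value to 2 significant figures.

0.0016

∂h/∂x = (232.76 − 232.54) / (205 − 0) = +0.001073
∂h/∂y = (232.75 − 232.54) / (-175 − 0) = -0.001200
|∇h| = √(0.001073² + -0.001200²) = 0.00161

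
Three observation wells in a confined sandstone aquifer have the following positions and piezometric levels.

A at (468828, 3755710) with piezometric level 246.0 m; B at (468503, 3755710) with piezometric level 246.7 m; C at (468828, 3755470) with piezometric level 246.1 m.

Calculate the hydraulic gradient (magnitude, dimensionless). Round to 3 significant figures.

0.00219

∂h/∂x = (246.7 − 246.0) / (468503 − 468828) = -0.002154
∂h/∂y = (246.1 − 246.0) / (3755470 − 3755710) = -0.0004167
|∇h| = √(-0.002154² + -0.0004167²) = 0.002194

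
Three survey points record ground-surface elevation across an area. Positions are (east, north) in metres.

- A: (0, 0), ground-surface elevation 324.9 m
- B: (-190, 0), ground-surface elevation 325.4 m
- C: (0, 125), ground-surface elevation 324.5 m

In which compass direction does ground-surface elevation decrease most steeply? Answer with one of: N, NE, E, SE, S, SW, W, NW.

∂z/∂x = (325.4 − 324.9) / (-190 − 0) = -0.002632
∂z/∂y = (324.5 − 324.9) / (125 − 0) = -0.003200
Steepest decrease is along −∇f = (+0.002632 E, +0.003200 N) → northeast.

NE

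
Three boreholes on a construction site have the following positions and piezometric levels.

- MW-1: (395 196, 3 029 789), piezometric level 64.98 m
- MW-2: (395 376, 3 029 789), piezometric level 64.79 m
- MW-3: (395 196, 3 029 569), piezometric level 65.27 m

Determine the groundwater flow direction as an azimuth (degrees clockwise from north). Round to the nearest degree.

∂h/∂x = (64.79 − 64.98) / (395376 − 395196) = -0.001056
∂h/∂y = (65.27 − 64.98) / (3029569 − 3029789) = -0.001318
Flow direction (−∇h) has components (+0.001056 E, +0.001318 N).
Azimuth = atan2(E, N) = atan2(+0.001056, +0.001318) = 38.7° ≈ 039°.

039°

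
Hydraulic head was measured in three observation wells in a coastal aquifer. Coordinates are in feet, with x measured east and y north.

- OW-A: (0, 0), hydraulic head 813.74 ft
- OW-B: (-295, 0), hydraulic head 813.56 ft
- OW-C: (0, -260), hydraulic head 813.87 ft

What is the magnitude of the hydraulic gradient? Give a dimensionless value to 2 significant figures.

∂h/∂x = (813.56 − 813.74) / (-295 − 0) = +0.0006102
∂h/∂y = (813.87 − 813.74) / (-260 − 0) = -0.0005000
|∇h| = √(0.0006102² + -0.0005000²) = 0.0007889

0.00079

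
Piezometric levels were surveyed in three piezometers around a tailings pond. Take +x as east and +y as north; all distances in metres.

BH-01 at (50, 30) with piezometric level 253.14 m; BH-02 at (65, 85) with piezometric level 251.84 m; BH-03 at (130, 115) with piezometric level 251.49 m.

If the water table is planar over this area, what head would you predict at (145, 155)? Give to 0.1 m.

250.6 m

With h = a·x + b·y + c and BH-01 as origin, the differences give:
  15·a + 55·b = -1.30
  80·a + 85·b = -1.65
Eliminate b (×85 and ×55, subtract): -3125·a = -19.750 → a = ∂h/∂x = +0.006320
Back-substitute: b = ∂h/∂y = -0.02536.
h(145, 155) = 253.14 + (+0.006320)·(95) + (-0.02536)·(125) = 253.14 +0.600 -3.170 = 250.570 m.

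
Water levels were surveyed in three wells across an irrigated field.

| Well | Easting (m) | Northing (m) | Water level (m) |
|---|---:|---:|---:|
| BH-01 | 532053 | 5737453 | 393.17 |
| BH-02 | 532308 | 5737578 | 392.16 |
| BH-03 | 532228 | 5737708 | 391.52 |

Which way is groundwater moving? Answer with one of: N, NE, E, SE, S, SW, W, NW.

Taking BH-01 as reference: BH-02−BH-01 = (255, 125, -1.01); BH-03−BH-01 = (175, 255, -1.65).
Determinant of the coordinate differences = 255·255 − 175·125 = 43150.
∂h/∂x = [(-1.01)·255 − (-1.65)·125] / 43150 = -0.001189
∂h/∂y = [255·(-1.65) − 175·(-1.01)] / 43150 = -0.005655
Flow = −∇h = (+0.001189 east, +0.005655 north), which points north.

N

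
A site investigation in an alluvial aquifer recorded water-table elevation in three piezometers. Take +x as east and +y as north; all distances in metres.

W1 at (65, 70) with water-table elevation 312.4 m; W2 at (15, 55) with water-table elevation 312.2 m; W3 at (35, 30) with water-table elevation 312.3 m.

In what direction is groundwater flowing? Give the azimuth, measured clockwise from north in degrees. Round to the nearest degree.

Differences from W1: to W2 (Δx, Δy, Δh) = (-50, -15, -0.2); to W3 = (-30, -40, -0.1).
Solve a·Δx + b·Δy = Δh: det = (-50)·(-40) − (-30)·(-15) = 1550.
∂h/∂x = [(-0.2)·(-40) − (-0.1)·(-15)] / 1550 = +0.004194
∂h/∂y = [(-50)·(-0.1) − (-30)·(-0.2)] / 1550 = -0.0006452
Flow direction (−∇h) has components (-0.004194 E, +0.0006452 N).
Azimuth = atan2(E, N) = atan2(-0.004194, +0.0006452) = 278.7° ≈ 279°.

279°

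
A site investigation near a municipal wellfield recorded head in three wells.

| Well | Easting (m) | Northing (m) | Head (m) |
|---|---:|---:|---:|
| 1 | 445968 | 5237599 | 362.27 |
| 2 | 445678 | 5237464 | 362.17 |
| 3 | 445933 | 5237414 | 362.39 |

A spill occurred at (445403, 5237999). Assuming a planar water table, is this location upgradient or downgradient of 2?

downgradient

With h = a·x + b·y + c and 1 as origin, the differences give:
  (-290)·a + (-135)·b = -0.10
  (-35)·a + (-185)·b = +0.12
Eliminate b (×(-185) and ×(-135), subtract): 48925·a = 34.700 → a = ∂h/∂x = +0.0007092
Back-substitute: b = ∂h/∂y = -0.0007828.
Head at (445403, 5237999) = 362.27 + (+0.0007092)·(-565) + (-0.0007828)·(400) = 361.56 m.
That is lower than the 362.17 m at 2, so the point is downgradient.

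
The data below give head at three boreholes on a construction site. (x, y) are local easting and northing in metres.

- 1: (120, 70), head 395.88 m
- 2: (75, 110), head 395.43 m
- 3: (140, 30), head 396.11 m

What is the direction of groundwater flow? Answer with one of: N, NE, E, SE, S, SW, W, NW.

Three-point gradient (reference 1): Δ to 2 = (-45, 40, -0.45), Δ to 3 = (20, -40, +0.23).
∂h/∂x = +0.008800, ∂h/∂y = -0.001350 (det = 1000).
Flow = −∇h = (-0.008800 east, +0.001350 north), which points west.

W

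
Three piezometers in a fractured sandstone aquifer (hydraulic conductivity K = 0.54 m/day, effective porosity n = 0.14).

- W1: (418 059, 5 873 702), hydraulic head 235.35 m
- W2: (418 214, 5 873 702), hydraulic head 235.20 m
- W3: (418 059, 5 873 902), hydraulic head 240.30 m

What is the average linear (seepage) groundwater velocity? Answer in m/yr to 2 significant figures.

35 m/yr

∂h/∂x = (235.20 − 235.35) / (418214 − 418059) = -0.0009677
∂h/∂y = (240.30 − 235.35) / (5873902 − 5873702) = +0.02475
|∇h| = √(-0.0009677² + 0.02475²) = 0.02477
Seepage velocity v = K·i/n = 0.54 × 0.02477 / 0.14 = 0.09554 m/day = 34.9 m/yr.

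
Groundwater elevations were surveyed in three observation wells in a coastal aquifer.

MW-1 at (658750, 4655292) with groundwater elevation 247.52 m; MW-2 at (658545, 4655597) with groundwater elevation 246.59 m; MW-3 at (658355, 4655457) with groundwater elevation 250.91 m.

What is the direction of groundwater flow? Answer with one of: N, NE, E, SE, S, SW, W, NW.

NE

With h = a·x + b·y + c and MW-1 as origin, the differences give:
  (-205)·a + 305·b = -0.93
  (-395)·a + 165·b = +3.39
Eliminate b (×165 and ×305, subtract): 86650·a = -1187.400 → a = ∂h/∂x = -0.01370
Back-substitute: b = ∂h/∂y = -0.01226.
Flow = −∇h = (+0.01370 east, +0.01226 north), which points northeast.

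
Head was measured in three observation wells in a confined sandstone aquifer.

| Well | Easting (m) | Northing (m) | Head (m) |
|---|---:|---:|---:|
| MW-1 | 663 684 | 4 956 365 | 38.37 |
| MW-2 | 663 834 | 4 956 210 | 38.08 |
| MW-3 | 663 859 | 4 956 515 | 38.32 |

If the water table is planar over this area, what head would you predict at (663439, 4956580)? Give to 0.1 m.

Taking MW-1 as reference: MW-2−MW-1 = (150, -155, -0.29); MW-3−MW-1 = (175, 150, -0.05).
Solve a·Δx + b·Δy = Δh: det = 150·150 − 175·(-155) = 49625.
∂h/∂x = [(-0.29)·150 − (-0.05)·(-155)] / 49625 = -0.001033
∂h/∂y = [150·(-0.05) − 175·(-0.29)] / 49625 = +0.0008715
h(663439, 4956580) = 38.37 + (-0.001033)·(-245) + (+0.0008715)·(215) = 38.37 +0.253 +0.187 = 38.810 m.

38.8 m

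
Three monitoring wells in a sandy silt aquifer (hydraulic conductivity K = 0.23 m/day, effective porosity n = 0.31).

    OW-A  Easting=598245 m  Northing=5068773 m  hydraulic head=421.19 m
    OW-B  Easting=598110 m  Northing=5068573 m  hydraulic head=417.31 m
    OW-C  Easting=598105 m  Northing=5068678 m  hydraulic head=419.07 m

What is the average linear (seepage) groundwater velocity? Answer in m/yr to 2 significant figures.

Taking OW-A as reference: OW-B−OW-A = (-135, -200, -3.88); OW-C−OW-A = (-140, -95, -2.12).
Determinant of the coordinate differences = (-135)·(-95) − (-140)·(-200) = -15175.
∂h/∂x = [(-3.88)·(-95) − (-2.12)·(-200)] / -15175 = +0.003651
∂h/∂y = [(-135)·(-2.12) − (-140)·(-3.88)] / -15175 = +0.01694
|∇h| = √(0.003651² + 0.01694²) = 0.01733
Seepage velocity v = K·i/n = 0.23 × 0.01733 / 0.31 = 0.01286 m/day = 4.697 m/yr.

4.7 m/yr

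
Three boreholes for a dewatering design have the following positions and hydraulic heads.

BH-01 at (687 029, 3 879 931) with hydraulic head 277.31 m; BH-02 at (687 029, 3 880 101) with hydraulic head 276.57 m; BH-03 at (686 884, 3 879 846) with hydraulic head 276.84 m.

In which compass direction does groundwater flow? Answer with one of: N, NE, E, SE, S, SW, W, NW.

NW

Taking BH-01 as reference: BH-02−BH-01 = (0, 170, -0.74); BH-03−BH-01 = (-145, -85, -0.47).
Determinant of the coordinate differences = 0·(-85) − (-145)·170 = 24650.
∂h/∂x = [(-0.74)·(-85) − (-0.47)·170] / 24650 = +0.005793
∂h/∂y = [0·(-0.47) − (-145)·(-0.74)] / 24650 = -0.004353
Flow = −∇h = (-0.005793 east, +0.004353 north), which points northwest.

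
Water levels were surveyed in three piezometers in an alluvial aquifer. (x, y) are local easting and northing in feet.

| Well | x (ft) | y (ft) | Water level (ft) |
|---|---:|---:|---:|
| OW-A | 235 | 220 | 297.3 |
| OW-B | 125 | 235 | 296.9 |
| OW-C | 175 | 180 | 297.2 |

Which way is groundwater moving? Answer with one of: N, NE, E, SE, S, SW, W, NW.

Taking OW-A as reference: OW-B−OW-A = (-110, 15, -0.4); OW-C−OW-A = (-60, -40, -0.1).
Solve a·Δx + b·Δy = Δh: det = (-110)·(-40) − (-60)·15 = 5300.
∂h/∂x = [(-0.4)·(-40) − (-0.1)·15] / 5300 = +0.003302
∂h/∂y = [(-110)·(-0.1) − (-60)·(-0.4)] / 5300 = -0.002453
Flow = −∇h = (-0.003302 east, +0.002453 north), which points northwest.

NW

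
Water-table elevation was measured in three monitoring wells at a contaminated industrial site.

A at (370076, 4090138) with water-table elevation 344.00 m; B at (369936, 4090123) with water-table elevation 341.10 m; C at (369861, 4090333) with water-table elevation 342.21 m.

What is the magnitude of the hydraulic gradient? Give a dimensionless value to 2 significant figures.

0.023

Differences from A: to B (Δx, Δy, Δh) = (-140, -15, -2.90); to C = (-215, 195, -1.79).
Solve a·Δx + b·Δy = Δh: det = (-140)·195 − (-215)·(-15) = -30525.
∂h/∂x = [(-2.90)·195 − (-1.79)·(-15)] / -30525 = +0.01941
∂h/∂y = [(-140)·(-1.79) − (-215)·(-2.90)] / -30525 = +0.01222
|∇h| = √(0.01941² + 0.01222²) = 0.02294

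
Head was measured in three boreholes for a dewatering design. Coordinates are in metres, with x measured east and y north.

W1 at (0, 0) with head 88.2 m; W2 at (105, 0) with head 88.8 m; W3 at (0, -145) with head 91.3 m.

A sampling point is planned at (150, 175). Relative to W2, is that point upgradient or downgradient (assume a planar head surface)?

downgradient

∂h/∂x = (88.8 − 88.2) / (105 − 0) = +0.005714
∂h/∂y = (91.3 − 88.2) / (-145 − 0) = -0.02138
Head at (150, 175) = 88.2 + (+0.005714)·(150) + (-0.02138)·(175) = 85.32 m.
That is lower than the 88.8 m at W2, so the point is downgradient.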